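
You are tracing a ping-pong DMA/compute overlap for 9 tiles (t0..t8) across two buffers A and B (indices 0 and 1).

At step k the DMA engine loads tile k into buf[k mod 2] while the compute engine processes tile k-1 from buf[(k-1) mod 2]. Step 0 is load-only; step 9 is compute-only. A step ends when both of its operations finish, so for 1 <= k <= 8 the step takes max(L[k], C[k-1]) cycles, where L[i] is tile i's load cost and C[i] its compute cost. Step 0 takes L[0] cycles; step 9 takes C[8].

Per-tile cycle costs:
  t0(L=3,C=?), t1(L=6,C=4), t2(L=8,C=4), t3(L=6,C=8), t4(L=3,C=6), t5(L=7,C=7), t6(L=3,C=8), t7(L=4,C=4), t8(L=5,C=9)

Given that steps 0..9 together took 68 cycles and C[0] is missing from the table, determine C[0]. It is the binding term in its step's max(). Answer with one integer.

C[0] = 7

step 0 → dur = L[0]=3 = 3
step 1 → dur = max(L[1]=6, C[0]=?) = C[0]  (unknown; binding)
step 2 → dur = max(L[2]=8, C[1]=4) = 8
step 3 → dur = max(L[3]=6, C[2]=4) = 6
step 4 → dur = max(L[4]=3, C[3]=8) = 8
step 5 → dur = max(L[5]=7, C[4]=6) = 7
step 6 → dur = max(L[6]=3, C[5]=7) = 7
step 7 → dur = max(L[7]=4, C[6]=8) = 8
step 8 → dur = max(L[8]=5, C[7]=4) = 5
step 9 → dur = C[8]=9 = 9
sum of known step durations = 61
dur[1] = total - known = 68 - 61 = 7
C[0] is the binding max in step 1, so C[0] = dur[1] = 7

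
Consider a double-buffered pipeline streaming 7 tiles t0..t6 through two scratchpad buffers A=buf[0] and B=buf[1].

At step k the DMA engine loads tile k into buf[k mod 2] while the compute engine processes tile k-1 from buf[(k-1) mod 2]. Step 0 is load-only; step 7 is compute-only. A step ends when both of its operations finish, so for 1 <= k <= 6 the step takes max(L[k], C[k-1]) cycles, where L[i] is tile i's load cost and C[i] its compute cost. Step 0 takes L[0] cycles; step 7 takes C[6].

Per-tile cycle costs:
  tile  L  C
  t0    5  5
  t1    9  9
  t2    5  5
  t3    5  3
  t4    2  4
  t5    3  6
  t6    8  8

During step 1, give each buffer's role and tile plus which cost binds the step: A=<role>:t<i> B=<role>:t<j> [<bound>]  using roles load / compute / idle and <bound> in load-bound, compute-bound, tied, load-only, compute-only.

step 1: A=compute:t0 B=load:t1 [load-bound]

  0. 5=5c; end=5; A:t0 B:-
  1. max(9,5)=9c; end=14; A:t0 B:t1
  2. max(5,9)=9c; end=23; A:t2 B:t1
  3. max(5,5)=5c; end=28; A:t2 B:t3
  4. max(2,3)=3c; end=31; A:t4 B:t3
  5. max(3,4)=4c; end=35; A:t4 B:t5
  6. max(8,6)=8c; end=43; A:t6 B:t5
  7. 8=8c; end=51; A:t6 B:t5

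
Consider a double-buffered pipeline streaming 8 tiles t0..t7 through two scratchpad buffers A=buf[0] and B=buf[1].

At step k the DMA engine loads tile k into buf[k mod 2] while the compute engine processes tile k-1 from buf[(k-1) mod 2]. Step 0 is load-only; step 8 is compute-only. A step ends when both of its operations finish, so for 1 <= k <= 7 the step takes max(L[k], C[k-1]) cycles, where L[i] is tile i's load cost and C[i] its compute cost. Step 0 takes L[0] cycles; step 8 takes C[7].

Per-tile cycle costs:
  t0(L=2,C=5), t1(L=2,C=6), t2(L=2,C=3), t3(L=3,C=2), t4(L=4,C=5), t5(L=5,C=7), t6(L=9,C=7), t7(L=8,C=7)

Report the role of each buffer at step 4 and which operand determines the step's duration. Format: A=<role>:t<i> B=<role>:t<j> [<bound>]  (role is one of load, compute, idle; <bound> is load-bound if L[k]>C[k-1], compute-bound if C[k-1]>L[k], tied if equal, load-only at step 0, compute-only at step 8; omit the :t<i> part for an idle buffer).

  0. 2=2c; end=2; A:t0 B:-
  1. max(2,5)=5c; end=7; A:t0 B:t1
  2. max(2,6)=6c; end=13; A:t2 B:t1
  3. max(3,3)=3c; end=16; A:t2 B:t3
  4. max(4,2)=4c; end=20; A:t4 B:t3
  5. max(5,5)=5c; end=25; A:t4 B:t5
  6. max(9,7)=9c; end=34; A:t6 B:t5
  7. max(8,7)=8c; end=42; A:t6 B:t7
  8. 7=7c; end=49; A:t6 B:t7

step 4: A=load:t4 B=compute:t3 [load-bound]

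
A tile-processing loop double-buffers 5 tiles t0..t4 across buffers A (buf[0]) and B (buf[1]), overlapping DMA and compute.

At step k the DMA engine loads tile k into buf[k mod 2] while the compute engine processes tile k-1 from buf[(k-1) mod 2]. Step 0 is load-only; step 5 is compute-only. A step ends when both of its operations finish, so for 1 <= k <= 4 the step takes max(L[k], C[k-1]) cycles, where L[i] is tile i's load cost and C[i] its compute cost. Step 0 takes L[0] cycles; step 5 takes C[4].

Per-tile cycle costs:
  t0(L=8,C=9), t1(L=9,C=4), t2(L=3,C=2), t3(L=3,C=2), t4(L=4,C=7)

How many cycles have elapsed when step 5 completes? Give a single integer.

  0. 8=8c; end=8; A:t0 B:-
  1. max(9,9)=9c; end=17; A:t0 B:t1
  2. max(3,4)=4c; end=21; A:t2 B:t1
  3. max(3,2)=3c; end=24; A:t2 B:t3
  4. max(4,2)=4c; end=28; A:t4 B:t3
  5. 7=7c; end=35; A:t4 B:t3

end_cycle[5] = 35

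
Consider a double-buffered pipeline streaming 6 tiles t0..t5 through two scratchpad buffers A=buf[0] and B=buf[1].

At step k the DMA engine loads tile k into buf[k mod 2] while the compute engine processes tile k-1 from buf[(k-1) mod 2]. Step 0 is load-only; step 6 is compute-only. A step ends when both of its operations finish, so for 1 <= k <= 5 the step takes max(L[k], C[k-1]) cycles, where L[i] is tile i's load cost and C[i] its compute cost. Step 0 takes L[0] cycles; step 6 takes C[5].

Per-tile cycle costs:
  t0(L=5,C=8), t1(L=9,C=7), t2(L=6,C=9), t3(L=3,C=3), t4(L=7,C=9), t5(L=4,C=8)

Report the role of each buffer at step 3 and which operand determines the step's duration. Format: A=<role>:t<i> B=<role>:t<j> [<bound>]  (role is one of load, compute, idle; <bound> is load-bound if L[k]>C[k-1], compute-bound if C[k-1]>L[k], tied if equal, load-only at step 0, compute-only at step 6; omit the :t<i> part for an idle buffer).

k=0 load=t0/5c comp=- wait=5 total=5
k=1 load=t1/9c comp=t0/8c wait=9 total=14
k=2 load=t2/6c comp=t1/7c wait=7 total=21
k=3 load=t3/3c comp=t2/9c wait=9 total=30
k=4 load=t4/7c comp=t3/3c wait=7 total=37
k=5 load=t5/4c comp=t4/9c wait=9 total=46
k=6 load=- comp=t5/8c wait=8 total=54

step 3: A=compute:t2 B=load:t3 [compute-bound]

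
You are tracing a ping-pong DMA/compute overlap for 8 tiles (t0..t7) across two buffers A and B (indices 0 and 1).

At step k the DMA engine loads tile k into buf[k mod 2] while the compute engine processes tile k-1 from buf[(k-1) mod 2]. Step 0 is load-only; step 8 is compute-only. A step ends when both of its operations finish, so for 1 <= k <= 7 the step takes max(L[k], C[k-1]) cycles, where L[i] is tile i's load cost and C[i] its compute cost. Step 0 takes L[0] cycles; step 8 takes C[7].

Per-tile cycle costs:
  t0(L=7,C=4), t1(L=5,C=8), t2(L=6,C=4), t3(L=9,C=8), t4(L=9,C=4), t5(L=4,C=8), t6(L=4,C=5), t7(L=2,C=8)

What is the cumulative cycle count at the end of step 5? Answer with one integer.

end_cycle[5] = 42

step 0: L[0]=7 → dur=7, Σ=7 | A=load:t0 B=idle [load-only]
step 1: L[1]=5 C[0]=4 → dur=5, Σ=12 | A=compute:t0 B=load:t1 [load-bound]
step 2: L[2]=6 C[1]=8 → dur=8, Σ=20 | A=load:t2 B=compute:t1 [compute-bound]
step 3: L[3]=9 C[2]=4 → dur=9, Σ=29 | A=compute:t2 B=load:t3 [load-bound]
step 4: L[4]=9 C[3]=8 → dur=9, Σ=38 | A=load:t4 B=compute:t3 [load-bound]
step 5: L[5]=4 C[4]=4 → dur=4, Σ=42 | A=compute:t4 B=load:t5 [tied]
step 6: L[6]=4 C[5]=8 → dur=8, Σ=50 | A=load:t6 B=compute:t5 [compute-bound]
step 7: L[7]=2 C[6]=5 → dur=5, Σ=55 | A=compute:t6 B=load:t7 [compute-bound]
step 8: C[7]=8 → dur=8, Σ=63 | A=idle B=compute:t7 [compute-only]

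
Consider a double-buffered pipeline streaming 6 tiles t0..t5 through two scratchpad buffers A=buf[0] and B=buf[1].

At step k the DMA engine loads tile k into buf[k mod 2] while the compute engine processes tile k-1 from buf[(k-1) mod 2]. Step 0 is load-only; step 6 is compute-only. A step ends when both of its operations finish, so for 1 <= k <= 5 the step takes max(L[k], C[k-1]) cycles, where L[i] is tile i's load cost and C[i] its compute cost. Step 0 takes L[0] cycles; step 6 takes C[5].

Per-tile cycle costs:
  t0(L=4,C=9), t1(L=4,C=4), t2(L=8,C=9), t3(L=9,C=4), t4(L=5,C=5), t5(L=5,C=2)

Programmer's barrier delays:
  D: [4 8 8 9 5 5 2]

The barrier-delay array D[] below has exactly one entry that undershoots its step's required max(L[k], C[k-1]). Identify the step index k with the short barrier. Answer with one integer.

step 0: need L[0]=4 = 4; D[0]=4 ok
step 1: need max(L[1]=4,C[0]=9) = 9; D[1]=8 SHORT
step 2: need max(L[2]=8,C[1]=4) = 8; D[2]=8 ok
step 3: need max(L[3]=9,C[2]=9) = 9; D[3]=9 ok
step 4: need max(L[4]=5,C[3]=4) = 5; D[4]=5 ok
step 5: need max(L[5]=5,C[4]=5) = 5; D[5]=5 ok
step 6: need C[5]=2 = 2; D[6]=2 ok

hazard at step 1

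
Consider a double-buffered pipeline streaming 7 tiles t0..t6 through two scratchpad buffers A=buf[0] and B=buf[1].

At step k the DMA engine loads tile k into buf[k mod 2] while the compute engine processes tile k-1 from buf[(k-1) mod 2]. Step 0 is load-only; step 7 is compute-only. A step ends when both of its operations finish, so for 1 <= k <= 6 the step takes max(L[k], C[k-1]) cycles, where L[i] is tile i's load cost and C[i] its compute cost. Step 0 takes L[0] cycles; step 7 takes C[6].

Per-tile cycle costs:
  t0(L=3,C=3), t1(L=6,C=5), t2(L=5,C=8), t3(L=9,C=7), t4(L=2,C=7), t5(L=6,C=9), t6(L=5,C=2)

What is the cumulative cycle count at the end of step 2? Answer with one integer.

end_cycle[2] = 14

k=0 load=t0/3c comp=- wait=3 total=3
k=1 load=t1/6c comp=t0/3c wait=6 total=9
k=2 load=t2/5c comp=t1/5c wait=5 total=14
k=3 load=t3/9c comp=t2/8c wait=9 total=23
k=4 load=t4/2c comp=t3/7c wait=7 total=30
k=5 load=t5/6c comp=t4/7c wait=7 total=37
k=6 load=t6/5c comp=t5/9c wait=9 total=46
k=7 load=- comp=t6/2c wait=2 total=48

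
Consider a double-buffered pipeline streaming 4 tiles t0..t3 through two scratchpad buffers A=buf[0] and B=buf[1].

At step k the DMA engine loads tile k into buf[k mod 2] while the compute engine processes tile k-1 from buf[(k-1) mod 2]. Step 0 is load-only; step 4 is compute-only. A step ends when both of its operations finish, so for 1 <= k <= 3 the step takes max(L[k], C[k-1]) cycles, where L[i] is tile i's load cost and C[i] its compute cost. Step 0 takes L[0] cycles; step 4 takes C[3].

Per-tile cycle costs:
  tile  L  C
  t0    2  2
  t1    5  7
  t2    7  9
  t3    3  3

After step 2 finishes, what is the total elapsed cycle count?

  0. 2=2c; end=2; A:t0 B:-
  1. max(5,2)=5c; end=7; A:t0 B:t1
  2. max(7,7)=7c; end=14; A:t2 B:t1
  3. max(3,9)=9c; end=23; A:t2 B:t3
  4. 3=3c; end=26; A:t2 B:t3

end_cycle[2] = 14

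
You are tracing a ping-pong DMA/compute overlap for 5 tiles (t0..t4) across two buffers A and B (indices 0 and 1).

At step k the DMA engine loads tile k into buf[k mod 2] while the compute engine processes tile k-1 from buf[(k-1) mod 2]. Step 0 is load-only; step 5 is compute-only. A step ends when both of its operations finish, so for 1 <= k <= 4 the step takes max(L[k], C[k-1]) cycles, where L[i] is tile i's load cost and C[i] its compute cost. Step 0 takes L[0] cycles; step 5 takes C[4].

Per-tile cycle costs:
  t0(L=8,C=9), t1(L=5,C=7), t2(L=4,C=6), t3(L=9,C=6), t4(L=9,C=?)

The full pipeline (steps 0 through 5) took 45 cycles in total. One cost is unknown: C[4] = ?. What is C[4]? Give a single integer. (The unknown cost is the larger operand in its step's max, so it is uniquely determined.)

step 0 → dur = L[0]=8 = 8
step 1 → dur = max(L[1]=5, C[0]=9) = 9
step 2 → dur = max(L[2]=4, C[1]=7) = 7
step 3 → dur = max(L[3]=9, C[2]=6) = 9
step 4 → dur = max(L[4]=9, C[3]=6) = 9
step 5 → dur = C[4]=? = C[4]  (unknown; binding)
sum of known step durations = 42
dur[5] = total - known = 45 - 42 = 3
C[4] is the binding max in step 5, so C[4] = dur[5] = 3

C[4] = 3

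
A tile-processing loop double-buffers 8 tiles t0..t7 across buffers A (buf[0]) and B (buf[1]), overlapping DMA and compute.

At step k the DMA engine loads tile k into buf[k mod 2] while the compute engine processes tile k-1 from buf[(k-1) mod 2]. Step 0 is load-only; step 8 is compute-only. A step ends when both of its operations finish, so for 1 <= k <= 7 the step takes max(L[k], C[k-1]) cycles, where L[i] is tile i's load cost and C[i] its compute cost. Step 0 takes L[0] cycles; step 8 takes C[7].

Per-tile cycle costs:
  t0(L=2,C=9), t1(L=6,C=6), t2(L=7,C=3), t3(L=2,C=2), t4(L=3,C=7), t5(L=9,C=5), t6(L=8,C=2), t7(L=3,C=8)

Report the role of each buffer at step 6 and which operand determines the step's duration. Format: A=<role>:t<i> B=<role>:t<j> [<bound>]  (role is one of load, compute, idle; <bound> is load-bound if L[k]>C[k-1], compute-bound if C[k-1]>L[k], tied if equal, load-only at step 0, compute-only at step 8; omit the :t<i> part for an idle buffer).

step 0: L[0]=2 → dur=2, Σ=2 | A=load:t0 B=idle [load-only]
step 1: L[1]=6 C[0]=9 → dur=9, Σ=11 | A=compute:t0 B=load:t1 [compute-bound]
step 2: L[2]=7 C[1]=6 → dur=7, Σ=18 | A=load:t2 B=compute:t1 [load-bound]
step 3: L[3]=2 C[2]=3 → dur=3, Σ=21 | A=compute:t2 B=load:t3 [compute-bound]
step 4: L[4]=3 C[3]=2 → dur=3, Σ=24 | A=load:t4 B=compute:t3 [load-bound]
step 5: L[5]=9 C[4]=7 → dur=9, Σ=33 | A=compute:t4 B=load:t5 [load-bound]
step 6: L[6]=8 C[5]=5 → dur=8, Σ=41 | A=load:t6 B=compute:t5 [load-bound]
step 7: L[7]=3 C[6]=2 → dur=3, Σ=44 | A=compute:t6 B=load:t7 [load-bound]
step 8: C[7]=8 → dur=8, Σ=52 | A=idle B=compute:t7 [compute-only]

step 6: A=load:t6 B=compute:t5 [load-bound]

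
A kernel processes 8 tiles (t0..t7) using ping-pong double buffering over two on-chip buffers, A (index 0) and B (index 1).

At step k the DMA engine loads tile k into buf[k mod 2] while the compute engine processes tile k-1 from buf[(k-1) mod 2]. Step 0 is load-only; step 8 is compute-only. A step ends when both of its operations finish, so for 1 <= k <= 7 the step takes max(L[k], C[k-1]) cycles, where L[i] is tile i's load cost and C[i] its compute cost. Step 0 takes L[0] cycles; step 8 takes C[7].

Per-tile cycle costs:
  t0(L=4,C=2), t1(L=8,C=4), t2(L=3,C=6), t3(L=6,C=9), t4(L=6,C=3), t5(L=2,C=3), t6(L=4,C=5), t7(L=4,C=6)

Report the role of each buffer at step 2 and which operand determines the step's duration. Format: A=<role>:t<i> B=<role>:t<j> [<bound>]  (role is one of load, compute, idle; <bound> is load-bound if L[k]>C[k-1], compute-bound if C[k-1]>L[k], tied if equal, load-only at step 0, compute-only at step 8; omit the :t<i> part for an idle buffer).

[0] DMA t0→A (4c) ∥ CU idle ⇒ 4c, clock 4
[1] DMA t1→B (8c) ∥ CU A:t0 (2c) ⇒ 8c, clock 12
[2] DMA t2→A (3c) ∥ CU B:t1 (4c) ⇒ 4c, clock 16
[3] DMA t3→B (6c) ∥ CU A:t2 (6c) ⇒ 6c, clock 22
[4] DMA t4→A (6c) ∥ CU B:t3 (9c) ⇒ 9c, clock 31
[5] DMA t5→B (2c) ∥ CU A:t4 (3c) ⇒ 3c, clock 34
[6] DMA t6→A (4c) ∥ CU B:t5 (3c) ⇒ 4c, clock 38
[7] DMA t7→B (4c) ∥ CU A:t6 (5c) ⇒ 5c, clock 43
[8] DMA idle ∥ CU B:t7 (6c) ⇒ 6c, clock 49

step 2: A=load:t2 B=compute:t1 [compute-bound]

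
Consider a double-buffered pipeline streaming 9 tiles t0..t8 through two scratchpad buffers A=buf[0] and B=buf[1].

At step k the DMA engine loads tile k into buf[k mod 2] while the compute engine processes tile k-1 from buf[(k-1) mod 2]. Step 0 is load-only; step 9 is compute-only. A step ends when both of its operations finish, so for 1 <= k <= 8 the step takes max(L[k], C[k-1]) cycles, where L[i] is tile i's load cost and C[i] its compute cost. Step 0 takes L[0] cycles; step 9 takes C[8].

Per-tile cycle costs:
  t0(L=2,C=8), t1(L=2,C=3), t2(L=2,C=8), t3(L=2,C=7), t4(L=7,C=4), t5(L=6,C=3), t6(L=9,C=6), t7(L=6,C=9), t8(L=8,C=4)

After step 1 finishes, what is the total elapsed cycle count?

k=0 load=t0/2c comp=- wait=2 total=2
k=1 load=t1/2c comp=t0/8c wait=8 total=10
k=2 load=t2/2c comp=t1/3c wait=3 total=13
k=3 load=t3/2c comp=t2/8c wait=8 total=21
k=4 load=t4/7c comp=t3/7c wait=7 total=28
k=5 load=t5/6c comp=t4/4c wait=6 total=34
k=6 load=t6/9c comp=t5/3c wait=9 total=43
k=7 load=t7/6c comp=t6/6c wait=6 total=49
k=8 load=t8/8c comp=t7/9c wait=9 total=58
k=9 load=- comp=t8/4c wait=4 total=62

end_cycle[1] = 10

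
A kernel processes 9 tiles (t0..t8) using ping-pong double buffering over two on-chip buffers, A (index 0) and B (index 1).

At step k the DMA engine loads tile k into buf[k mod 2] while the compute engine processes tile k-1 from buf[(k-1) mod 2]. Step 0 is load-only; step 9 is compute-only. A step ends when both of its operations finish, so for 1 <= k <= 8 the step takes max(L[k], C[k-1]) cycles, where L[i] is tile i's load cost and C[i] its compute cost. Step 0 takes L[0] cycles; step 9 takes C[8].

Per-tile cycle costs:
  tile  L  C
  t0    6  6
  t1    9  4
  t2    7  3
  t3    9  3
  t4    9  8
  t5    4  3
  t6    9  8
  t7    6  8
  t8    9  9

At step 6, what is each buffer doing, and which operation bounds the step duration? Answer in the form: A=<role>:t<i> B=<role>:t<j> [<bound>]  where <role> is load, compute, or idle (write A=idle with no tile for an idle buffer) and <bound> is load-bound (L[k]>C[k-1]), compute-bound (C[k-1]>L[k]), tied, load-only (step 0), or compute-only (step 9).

k=0 load=t0/6c comp=- wait=6 total=6
k=1 load=t1/9c comp=t0/6c wait=9 total=15
k=2 load=t2/7c comp=t1/4c wait=7 total=22
k=3 load=t3/9c comp=t2/3c wait=9 total=31
k=4 load=t4/9c comp=t3/3c wait=9 total=40
k=5 load=t5/4c comp=t4/8c wait=8 total=48
k=6 load=t6/9c comp=t5/3c wait=9 total=57
k=7 load=t7/6c comp=t6/8c wait=8 total=65
k=8 load=t8/9c comp=t7/8c wait=9 total=74
k=9 load=- comp=t8/9c wait=9 total=83

step 6: A=load:t6 B=compute:t5 [load-bound]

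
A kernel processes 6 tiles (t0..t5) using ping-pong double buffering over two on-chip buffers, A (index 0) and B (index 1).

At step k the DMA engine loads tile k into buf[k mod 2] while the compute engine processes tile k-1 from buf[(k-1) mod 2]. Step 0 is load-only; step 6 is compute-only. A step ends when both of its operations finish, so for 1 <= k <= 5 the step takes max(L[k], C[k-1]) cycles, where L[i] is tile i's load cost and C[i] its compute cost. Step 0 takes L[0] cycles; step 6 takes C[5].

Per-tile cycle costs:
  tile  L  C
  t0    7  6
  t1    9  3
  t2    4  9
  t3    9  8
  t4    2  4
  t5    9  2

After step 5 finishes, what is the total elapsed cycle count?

end_cycle[5] = 46

k=0 load=t0/7c comp=- wait=7 total=7
k=1 load=t1/9c comp=t0/6c wait=9 total=16
k=2 load=t2/4c comp=t1/3c wait=4 total=20
k=3 load=t3/9c comp=t2/9c wait=9 total=29
k=4 load=t4/2c comp=t3/8c wait=8 total=37
k=5 load=t5/9c comp=t4/4c wait=9 total=46
k=6 load=- comp=t5/2c wait=2 total=48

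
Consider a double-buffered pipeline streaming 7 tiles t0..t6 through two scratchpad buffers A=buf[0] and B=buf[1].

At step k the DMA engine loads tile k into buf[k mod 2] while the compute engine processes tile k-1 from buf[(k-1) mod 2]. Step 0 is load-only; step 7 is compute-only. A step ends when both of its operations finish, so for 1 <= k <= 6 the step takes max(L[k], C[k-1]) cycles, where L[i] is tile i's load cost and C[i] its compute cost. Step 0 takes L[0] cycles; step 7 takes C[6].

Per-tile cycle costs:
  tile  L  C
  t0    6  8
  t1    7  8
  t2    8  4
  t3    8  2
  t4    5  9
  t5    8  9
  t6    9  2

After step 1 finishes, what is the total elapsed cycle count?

end_cycle[1] = 14

  0. 6=6c; end=6; A:t0 B:-
  1. max(7,8)=8c; end=14; A:t0 B:t1
  2. max(8,8)=8c; end=22; A:t2 B:t1
  3. max(8,4)=8c; end=30; A:t2 B:t3
  4. max(5,2)=5c; end=35; A:t4 B:t3
  5. max(8,9)=9c; end=44; A:t4 B:t5
  6. max(9,9)=9c; end=53; A:t6 B:t5
  7. 2=2c; end=55; A:t6 B:t5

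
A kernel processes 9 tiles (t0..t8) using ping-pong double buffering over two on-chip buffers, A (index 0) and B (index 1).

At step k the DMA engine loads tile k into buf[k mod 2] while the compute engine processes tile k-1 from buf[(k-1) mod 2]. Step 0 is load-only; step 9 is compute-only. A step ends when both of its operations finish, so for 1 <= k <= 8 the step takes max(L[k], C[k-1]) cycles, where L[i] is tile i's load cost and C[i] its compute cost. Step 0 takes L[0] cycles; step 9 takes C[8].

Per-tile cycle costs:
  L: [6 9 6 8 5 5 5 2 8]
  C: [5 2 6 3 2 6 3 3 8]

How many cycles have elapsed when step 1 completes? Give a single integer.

k=0 load=t0/6c comp=- wait=6 total=6
k=1 load=t1/9c comp=t0/5c wait=9 total=15
k=2 load=t2/6c comp=t1/2c wait=6 total=21
k=3 load=t3/8c comp=t2/6c wait=8 total=29
k=4 load=t4/5c comp=t3/3c wait=5 total=34
k=5 load=t5/5c comp=t4/2c wait=5 total=39
k=6 load=t6/5c comp=t5/6c wait=6 total=45
k=7 load=t7/2c comp=t6/3c wait=3 total=48
k=8 load=t8/8c comp=t7/3c wait=8 total=56
k=9 load=- comp=t8/8c wait=8 total=64

end_cycle[1] = 15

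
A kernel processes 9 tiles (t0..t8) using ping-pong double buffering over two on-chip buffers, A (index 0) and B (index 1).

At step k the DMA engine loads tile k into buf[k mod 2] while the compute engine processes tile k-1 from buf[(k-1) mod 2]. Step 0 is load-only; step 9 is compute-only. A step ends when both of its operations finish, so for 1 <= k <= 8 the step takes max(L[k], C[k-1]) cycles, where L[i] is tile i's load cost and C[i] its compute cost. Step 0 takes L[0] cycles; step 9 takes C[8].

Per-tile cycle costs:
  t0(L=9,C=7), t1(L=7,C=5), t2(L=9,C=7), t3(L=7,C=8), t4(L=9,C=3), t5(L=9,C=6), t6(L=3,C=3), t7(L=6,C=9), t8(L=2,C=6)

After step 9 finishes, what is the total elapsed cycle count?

k=0 load=t0/9c comp=- wait=9 total=9
k=1 load=t1/7c comp=t0/7c wait=7 total=16
k=2 load=t2/9c comp=t1/5c wait=9 total=25
k=3 load=t3/7c comp=t2/7c wait=7 total=32
k=4 load=t4/9c comp=t3/8c wait=9 total=41
k=5 load=t5/9c comp=t4/3c wait=9 total=50
k=6 load=t6/3c comp=t5/6c wait=6 total=56
k=7 load=t7/6c comp=t6/3c wait=6 total=62
k=8 load=t8/2c comp=t7/9c wait=9 total=71
k=9 load=- comp=t8/6c wait=6 total=77

end_cycle[9] = 77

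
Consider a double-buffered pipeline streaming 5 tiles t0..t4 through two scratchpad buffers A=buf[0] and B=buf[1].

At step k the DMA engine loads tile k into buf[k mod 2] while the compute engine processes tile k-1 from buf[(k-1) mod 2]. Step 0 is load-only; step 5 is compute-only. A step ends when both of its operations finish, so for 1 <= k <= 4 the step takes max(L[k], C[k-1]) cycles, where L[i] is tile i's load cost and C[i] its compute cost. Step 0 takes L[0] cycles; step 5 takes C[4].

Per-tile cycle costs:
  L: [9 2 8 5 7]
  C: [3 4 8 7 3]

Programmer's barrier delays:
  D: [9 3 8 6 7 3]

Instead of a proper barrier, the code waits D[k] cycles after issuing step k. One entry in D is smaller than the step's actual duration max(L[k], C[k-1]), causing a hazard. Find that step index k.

hazard at step 3

[0] required=L[0]=9=9 vs D=9 ok
[1] required=max(L[1]=2,C[0]=3)=3 vs D=3 ok
[2] required=max(L[2]=8,C[1]=4)=8 vs D=8 ok
[3] required=max(L[3]=5,C[2]=8)=8 vs D=6 SHORT
[4] required=max(L[4]=7,C[3]=7)=7 vs D=7 ok
[5] required=C[4]=3=3 vs D=3 ok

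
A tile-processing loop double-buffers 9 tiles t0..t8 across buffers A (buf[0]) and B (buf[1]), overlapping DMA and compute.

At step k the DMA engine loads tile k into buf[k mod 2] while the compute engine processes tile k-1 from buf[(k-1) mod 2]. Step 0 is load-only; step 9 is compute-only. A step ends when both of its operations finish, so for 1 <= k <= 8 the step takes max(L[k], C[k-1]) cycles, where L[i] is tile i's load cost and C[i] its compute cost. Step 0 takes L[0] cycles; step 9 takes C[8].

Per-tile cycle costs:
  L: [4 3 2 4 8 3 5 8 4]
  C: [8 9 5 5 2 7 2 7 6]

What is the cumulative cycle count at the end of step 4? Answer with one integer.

end_cycle[4] = 34

  0. 4=4c; end=4; A:t0 B:-
  1. max(3,8)=8c; end=12; A:t0 B:t1
  2. max(2,9)=9c; end=21; A:t2 B:t1
  3. max(4,5)=5c; end=26; A:t2 B:t3
  4. max(8,5)=8c; end=34; A:t4 B:t3
  5. max(3,2)=3c; end=37; A:t4 B:t5
  6. max(5,7)=7c; end=44; A:t6 B:t5
  7. max(8,2)=8c; end=52; A:t6 B:t7
  8. max(4,7)=7c; end=59; A:t8 B:t7
  9. 6=6c; end=65; A:t8 B:t7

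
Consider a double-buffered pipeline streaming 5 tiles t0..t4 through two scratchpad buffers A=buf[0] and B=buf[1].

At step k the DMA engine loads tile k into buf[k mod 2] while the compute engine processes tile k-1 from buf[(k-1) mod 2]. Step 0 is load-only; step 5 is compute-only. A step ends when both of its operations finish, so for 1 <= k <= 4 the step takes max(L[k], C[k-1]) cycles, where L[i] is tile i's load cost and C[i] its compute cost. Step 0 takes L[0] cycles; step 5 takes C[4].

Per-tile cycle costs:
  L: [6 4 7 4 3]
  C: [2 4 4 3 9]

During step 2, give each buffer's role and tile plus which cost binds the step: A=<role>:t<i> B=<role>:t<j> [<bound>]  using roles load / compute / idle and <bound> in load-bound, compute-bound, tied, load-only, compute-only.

step 2: A=load:t2 B=compute:t1 [load-bound]

  0. 6=6c; end=6; A:t0 B:-
  1. max(4,2)=4c; end=10; A:t0 B:t1
  2. max(7,4)=7c; end=17; A:t2 B:t1
  3. max(4,4)=4c; end=21; A:t2 B:t3
  4. max(3,3)=3c; end=24; A:t4 B:t3
  5. 9=9c; end=33; A:t4 B:t3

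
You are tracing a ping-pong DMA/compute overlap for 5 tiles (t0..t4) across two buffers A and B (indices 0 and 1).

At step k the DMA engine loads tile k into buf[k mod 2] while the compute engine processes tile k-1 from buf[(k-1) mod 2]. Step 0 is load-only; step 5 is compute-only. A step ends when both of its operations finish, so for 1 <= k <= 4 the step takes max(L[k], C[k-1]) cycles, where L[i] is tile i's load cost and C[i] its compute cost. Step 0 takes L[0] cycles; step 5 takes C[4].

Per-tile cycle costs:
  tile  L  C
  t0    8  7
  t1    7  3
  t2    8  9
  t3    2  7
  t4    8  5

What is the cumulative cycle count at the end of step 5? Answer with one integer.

step 0: L[0]=8 → dur=8, Σ=8 | A=load:t0 B=idle [load-only]
step 1: L[1]=7 C[0]=7 → dur=7, Σ=15 | A=compute:t0 B=load:t1 [tied]
step 2: L[2]=8 C[1]=3 → dur=8, Σ=23 | A=load:t2 B=compute:t1 [load-bound]
step 3: L[3]=2 C[2]=9 → dur=9, Σ=32 | A=compute:t2 B=load:t3 [compute-bound]
step 4: L[4]=8 C[3]=7 → dur=8, Σ=40 | A=load:t4 B=compute:t3 [load-bound]
step 5: C[4]=5 → dur=5, Σ=45 | A=compute:t4 B=idle [compute-only]

end_cycle[5] = 45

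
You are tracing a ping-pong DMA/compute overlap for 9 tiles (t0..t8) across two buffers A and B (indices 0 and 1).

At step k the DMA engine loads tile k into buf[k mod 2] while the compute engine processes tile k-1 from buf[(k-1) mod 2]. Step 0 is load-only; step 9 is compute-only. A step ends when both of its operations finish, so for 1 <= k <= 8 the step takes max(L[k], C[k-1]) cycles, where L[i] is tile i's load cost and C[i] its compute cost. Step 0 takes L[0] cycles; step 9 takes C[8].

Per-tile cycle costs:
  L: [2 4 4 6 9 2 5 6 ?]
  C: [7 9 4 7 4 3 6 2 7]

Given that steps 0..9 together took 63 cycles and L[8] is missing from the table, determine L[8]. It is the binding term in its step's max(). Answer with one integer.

L[8] = 8

step 0 = dur = L[0]=2 = 2
step 1 = dur = max(L[1]=4, C[0]=7) = 7
step 2 = dur = max(L[2]=4, C[1]=9) = 9
step 3 = dur = max(L[3]=6, C[2]=4) = 6
step 4 = dur = max(L[4]=9, C[3]=7) = 9
step 5 = dur = max(L[5]=2, C[4]=4) = 4
step 6 = dur = max(L[6]=5, C[5]=3) = 5
step 7 = dur = max(L[7]=6, C[6]=6) = 6
step 8 = dur = max(L[8]=?, C[7]=2) = L[8]  (unknown; binding)
step 9 = dur = C[8]=7 = 7
sum of known step durations = 55
dur[8] = total - known = 63 - 55 = 8
L[8] is the binding max in step 8, so L[8] = dur[8] = 8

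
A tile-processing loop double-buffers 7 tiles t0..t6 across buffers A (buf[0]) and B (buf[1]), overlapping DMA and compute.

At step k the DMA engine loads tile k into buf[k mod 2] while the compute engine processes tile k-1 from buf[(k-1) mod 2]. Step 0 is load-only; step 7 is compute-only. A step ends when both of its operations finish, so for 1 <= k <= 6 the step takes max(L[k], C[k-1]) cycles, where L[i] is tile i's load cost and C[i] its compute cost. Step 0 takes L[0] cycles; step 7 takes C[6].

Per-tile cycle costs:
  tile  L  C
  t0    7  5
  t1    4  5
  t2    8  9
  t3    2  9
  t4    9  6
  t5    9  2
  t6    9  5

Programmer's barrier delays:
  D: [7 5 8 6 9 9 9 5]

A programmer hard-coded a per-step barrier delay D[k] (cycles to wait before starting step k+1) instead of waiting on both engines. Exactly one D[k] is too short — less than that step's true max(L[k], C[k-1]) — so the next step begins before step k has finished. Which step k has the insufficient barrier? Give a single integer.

hazard at step 3

k=0 barrier L[0]=7→7c, D[0]=7 ok
k=1 barrier max(L[1]=4,C[0]=5)→5c, D[1]=5 ok
k=2 barrier max(L[2]=8,C[1]=5)→8c, D[2]=8 ok
k=3 barrier max(L[3]=2,C[2]=9)→9c, D[3]=6 SHORT
k=4 barrier max(L[4]=9,C[3]=9)→9c, D[4]=9 ok
k=5 barrier max(L[5]=9,C[4]=6)→9c, D[5]=9 ok
k=6 barrier max(L[6]=9,C[5]=2)→9c, D[6]=9 ok
k=7 barrier C[6]=5→5c, D[7]=5 ok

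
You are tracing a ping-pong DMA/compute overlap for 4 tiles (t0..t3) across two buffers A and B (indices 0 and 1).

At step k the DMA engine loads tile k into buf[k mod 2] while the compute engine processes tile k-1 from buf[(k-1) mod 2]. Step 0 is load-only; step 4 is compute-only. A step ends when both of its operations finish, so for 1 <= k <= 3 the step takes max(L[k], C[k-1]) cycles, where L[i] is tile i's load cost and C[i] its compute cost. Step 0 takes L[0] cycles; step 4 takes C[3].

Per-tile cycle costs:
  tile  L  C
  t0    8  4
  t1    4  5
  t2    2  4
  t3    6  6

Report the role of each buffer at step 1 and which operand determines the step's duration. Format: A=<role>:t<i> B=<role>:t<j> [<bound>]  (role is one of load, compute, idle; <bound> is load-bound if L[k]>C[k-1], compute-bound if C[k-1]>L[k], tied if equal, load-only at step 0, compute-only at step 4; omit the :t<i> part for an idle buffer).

[0] DMA t0→A (8c) ∥ CU idle ⇒ 8c, clock 8
[1] DMA t1→B (4c) ∥ CU A:t0 (4c) ⇒ 4c, clock 12
[2] DMA t2→A (2c) ∥ CU B:t1 (5c) ⇒ 5c, clock 17
[3] DMA t3→B (6c) ∥ CU A:t2 (4c) ⇒ 6c, clock 23
[4] DMA idle ∥ CU B:t3 (6c) ⇒ 6c, clock 29

step 1: A=compute:t0 B=load:t1 [tied]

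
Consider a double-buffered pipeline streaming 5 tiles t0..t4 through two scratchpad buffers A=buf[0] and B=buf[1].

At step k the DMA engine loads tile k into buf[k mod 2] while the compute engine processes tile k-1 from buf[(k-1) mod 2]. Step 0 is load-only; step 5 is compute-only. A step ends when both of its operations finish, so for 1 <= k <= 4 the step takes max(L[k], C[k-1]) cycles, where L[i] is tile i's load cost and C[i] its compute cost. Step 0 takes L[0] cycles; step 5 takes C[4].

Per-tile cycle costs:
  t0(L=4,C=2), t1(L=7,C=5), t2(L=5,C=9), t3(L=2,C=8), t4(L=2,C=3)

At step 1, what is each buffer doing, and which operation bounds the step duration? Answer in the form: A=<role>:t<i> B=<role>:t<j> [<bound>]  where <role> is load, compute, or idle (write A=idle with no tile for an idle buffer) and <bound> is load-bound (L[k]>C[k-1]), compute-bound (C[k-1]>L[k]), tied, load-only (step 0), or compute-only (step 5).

step 1: A=compute:t0 B=load:t1 [load-bound]

[0] DMA t0→A (4c) ∥ CU idle ⇒ 4c, clock 4
[1] DMA t1→B (7c) ∥ CU A:t0 (2c) ⇒ 7c, clock 11
[2] DMA t2→A (5c) ∥ CU B:t1 (5c) ⇒ 5c, clock 16
[3] DMA t3→B (2c) ∥ CU A:t2 (9c) ⇒ 9c, clock 25
[4] DMA t4→A (2c) ∥ CU B:t3 (8c) ⇒ 8c, clock 33
[5] DMA idle ∥ CU A:t4 (3c) ⇒ 3c, clock 36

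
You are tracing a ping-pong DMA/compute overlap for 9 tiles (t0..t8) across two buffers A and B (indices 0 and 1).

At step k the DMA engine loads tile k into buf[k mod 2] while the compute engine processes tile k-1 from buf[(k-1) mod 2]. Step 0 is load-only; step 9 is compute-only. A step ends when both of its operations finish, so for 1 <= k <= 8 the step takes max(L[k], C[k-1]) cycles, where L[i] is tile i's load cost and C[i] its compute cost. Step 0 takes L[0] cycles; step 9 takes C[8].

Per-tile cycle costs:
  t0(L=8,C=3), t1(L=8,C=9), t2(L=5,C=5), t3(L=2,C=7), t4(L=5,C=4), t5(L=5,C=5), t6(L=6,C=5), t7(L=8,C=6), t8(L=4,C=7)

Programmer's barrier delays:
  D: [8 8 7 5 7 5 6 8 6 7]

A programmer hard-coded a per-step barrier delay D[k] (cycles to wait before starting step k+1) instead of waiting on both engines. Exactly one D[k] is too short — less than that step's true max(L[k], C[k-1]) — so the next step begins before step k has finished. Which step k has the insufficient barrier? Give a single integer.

hazard at step 2

step 0: need L[0]=8 = 8; D[0]=8 ok
step 1: need max(L[1]=8,C[0]=3) = 8; D[1]=8 ok
step 2: need max(L[2]=5,C[1]=9) = 9; D[2]=7 SHORT
step 3: need max(L[3]=2,C[2]=5) = 5; D[3]=5 ok
step 4: need max(L[4]=5,C[3]=7) = 7; D[4]=7 ok
step 5: need max(L[5]=5,C[4]=4) = 5; D[5]=5 ok
step 6: need max(L[6]=6,C[5]=5) = 6; D[6]=6 ok
step 7: need max(L[7]=8,C[6]=5) = 8; D[7]=8 ok
step 8: need max(L[8]=4,C[7]=6) = 6; D[8]=6 ok
step 9: need C[8]=7 = 7; D[9]=7 ok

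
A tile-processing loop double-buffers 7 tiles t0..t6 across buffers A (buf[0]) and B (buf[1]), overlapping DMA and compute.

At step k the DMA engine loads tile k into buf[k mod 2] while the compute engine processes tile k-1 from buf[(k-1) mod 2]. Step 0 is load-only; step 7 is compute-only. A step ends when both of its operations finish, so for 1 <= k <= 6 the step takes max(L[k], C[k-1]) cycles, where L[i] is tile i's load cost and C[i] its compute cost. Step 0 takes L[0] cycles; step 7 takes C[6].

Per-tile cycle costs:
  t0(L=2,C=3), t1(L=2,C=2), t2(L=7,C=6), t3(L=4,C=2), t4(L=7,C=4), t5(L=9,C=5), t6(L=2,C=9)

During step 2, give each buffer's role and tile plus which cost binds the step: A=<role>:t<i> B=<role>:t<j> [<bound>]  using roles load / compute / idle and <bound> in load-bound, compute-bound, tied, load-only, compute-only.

step 0: L[0]=2 → dur=2, Σ=2 | A=load:t0 B=idle [load-only]
step 1: L[1]=2 C[0]=3 → dur=3, Σ=5 | A=compute:t0 B=load:t1 [compute-bound]
step 2: L[2]=7 C[1]=2 → dur=7, Σ=12 | A=load:t2 B=compute:t1 [load-bound]
step 3: L[3]=4 C[2]=6 → dur=6, Σ=18 | A=compute:t2 B=load:t3 [compute-bound]
step 4: L[4]=7 C[3]=2 → dur=7, Σ=25 | A=load:t4 B=compute:t3 [load-bound]
step 5: L[5]=9 C[4]=4 → dur=9, Σ=34 | A=compute:t4 B=load:t5 [load-bound]
step 6: L[6]=2 C[5]=5 → dur=5, Σ=39 | A=load:t6 B=compute:t5 [compute-bound]
step 7: C[6]=9 → dur=9, Σ=48 | A=compute:t6 B=idle [compute-only]

step 2: A=load:t2 B=compute:t1 [load-bound]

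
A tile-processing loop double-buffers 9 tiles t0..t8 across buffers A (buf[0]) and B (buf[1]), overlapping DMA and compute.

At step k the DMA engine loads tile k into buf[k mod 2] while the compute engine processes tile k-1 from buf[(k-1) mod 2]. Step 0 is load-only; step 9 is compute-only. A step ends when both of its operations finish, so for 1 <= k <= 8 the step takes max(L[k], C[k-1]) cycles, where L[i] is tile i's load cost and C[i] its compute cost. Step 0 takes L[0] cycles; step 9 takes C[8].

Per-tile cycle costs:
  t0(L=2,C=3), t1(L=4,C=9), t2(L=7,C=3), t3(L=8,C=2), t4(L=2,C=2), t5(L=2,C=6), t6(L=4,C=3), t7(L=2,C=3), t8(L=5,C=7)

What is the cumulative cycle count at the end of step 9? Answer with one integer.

end_cycle[9] = 48

k=0 load=t0/2c comp=- wait=2 total=2
k=1 load=t1/4c comp=t0/3c wait=4 total=6
k=2 load=t2/7c comp=t1/9c wait=9 total=15
k=3 load=t3/8c comp=t2/3c wait=8 total=23
k=4 load=t4/2c comp=t3/2c wait=2 total=25
k=5 load=t5/2c comp=t4/2c wait=2 total=27
k=6 load=t6/4c comp=t5/6c wait=6 total=33
k=7 load=t7/2c comp=t6/3c wait=3 total=36
k=8 load=t8/5c comp=t7/3c wait=5 total=41
k=9 load=- comp=t8/7c wait=7 total=48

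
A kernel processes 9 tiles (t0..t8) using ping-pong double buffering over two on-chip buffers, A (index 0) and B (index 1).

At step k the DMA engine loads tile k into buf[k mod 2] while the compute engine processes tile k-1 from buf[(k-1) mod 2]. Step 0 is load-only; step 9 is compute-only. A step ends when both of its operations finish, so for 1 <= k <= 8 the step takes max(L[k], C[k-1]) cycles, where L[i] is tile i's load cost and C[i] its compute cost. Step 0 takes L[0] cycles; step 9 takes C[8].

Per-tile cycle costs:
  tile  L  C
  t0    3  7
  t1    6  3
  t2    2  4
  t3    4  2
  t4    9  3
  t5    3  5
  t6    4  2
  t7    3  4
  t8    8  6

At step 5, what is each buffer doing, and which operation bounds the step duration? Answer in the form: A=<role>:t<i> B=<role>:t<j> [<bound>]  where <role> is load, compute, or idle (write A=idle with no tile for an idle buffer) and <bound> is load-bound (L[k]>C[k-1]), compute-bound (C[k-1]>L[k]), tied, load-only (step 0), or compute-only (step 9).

k=0 load=t0/3c comp=- wait=3 total=3
k=1 load=t1/6c comp=t0/7c wait=7 total=10
k=2 load=t2/2c comp=t1/3c wait=3 total=13
k=3 load=t3/4c comp=t2/4c wait=4 total=17
k=4 load=t4/9c comp=t3/2c wait=9 total=26
k=5 load=t5/3c comp=t4/3c wait=3 total=29
k=6 load=t6/4c comp=t5/5c wait=5 total=34
k=7 load=t7/3c comp=t6/2c wait=3 total=37
k=8 load=t8/8c comp=t7/4c wait=8 total=45
k=9 load=- comp=t8/6c wait=6 total=51

step 5: A=compute:t4 B=load:t5 [tied]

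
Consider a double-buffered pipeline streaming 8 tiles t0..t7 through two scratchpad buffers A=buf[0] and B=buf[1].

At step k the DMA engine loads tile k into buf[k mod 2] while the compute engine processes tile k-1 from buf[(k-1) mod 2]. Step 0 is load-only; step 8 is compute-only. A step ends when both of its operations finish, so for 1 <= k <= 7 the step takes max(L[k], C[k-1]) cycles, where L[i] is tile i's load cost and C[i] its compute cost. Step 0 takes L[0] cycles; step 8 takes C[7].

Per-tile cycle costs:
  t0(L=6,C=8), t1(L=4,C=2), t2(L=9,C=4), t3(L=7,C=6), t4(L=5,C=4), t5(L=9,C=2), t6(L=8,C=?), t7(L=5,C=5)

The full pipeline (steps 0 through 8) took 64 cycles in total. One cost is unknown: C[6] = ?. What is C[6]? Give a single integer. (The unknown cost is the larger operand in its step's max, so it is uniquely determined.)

step 0 = dur = L[0]=6 = 6
step 1 = dur = max(L[1]=4, C[0]=8) = 8
step 2 = dur = max(L[2]=9, C[1]=2) = 9
step 3 = dur = max(L[3]=7, C[2]=4) = 7
step 4 = dur = max(L[4]=5, C[3]=6) = 6
step 5 = dur = max(L[5]=9, C[4]=4) = 9
step 6 = dur = max(L[6]=8, C[5]=2) = 8
step 7 = dur = max(L[7]=5, C[6]=?) = C[6]  (unknown; binding)
step 8 = dur = C[7]=5 = 5
sum of known step durations = 58
dur[7] = total - known = 64 - 58 = 6
C[6] is the binding max in step 7, so C[6] = dur[7] = 6

C[6] = 6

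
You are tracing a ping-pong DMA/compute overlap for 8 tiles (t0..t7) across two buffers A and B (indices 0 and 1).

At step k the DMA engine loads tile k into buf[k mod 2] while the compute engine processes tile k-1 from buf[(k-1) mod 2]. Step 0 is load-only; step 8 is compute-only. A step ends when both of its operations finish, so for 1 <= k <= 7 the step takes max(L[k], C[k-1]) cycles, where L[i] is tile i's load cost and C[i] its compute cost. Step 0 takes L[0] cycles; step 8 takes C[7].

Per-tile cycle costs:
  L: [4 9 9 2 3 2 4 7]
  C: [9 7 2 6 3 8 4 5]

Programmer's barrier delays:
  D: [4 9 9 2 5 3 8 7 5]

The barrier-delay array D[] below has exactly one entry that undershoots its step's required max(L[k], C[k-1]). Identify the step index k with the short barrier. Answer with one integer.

k=0 barrier L[0]=4→4c, D[0]=4 ok
k=1 barrier max(L[1]=9,C[0]=9)→9c, D[1]=9 ok
k=2 barrier max(L[2]=9,C[1]=7)→9c, D[2]=9 ok
k=3 barrier max(L[3]=2,C[2]=2)→2c, D[3]=2 ok
k=4 barrier max(L[4]=3,C[3]=6)→6c, D[4]=5 SHORT
k=5 barrier max(L[5]=2,C[4]=3)→3c, D[5]=3 ok
k=6 barrier max(L[6]=4,C[5]=8)→8c, D[6]=8 ok
k=7 barrier max(L[7]=7,C[6]=4)→7c, D[7]=7 ok
k=8 barrier C[7]=5→5c, D[8]=5 ok

hazard at step 4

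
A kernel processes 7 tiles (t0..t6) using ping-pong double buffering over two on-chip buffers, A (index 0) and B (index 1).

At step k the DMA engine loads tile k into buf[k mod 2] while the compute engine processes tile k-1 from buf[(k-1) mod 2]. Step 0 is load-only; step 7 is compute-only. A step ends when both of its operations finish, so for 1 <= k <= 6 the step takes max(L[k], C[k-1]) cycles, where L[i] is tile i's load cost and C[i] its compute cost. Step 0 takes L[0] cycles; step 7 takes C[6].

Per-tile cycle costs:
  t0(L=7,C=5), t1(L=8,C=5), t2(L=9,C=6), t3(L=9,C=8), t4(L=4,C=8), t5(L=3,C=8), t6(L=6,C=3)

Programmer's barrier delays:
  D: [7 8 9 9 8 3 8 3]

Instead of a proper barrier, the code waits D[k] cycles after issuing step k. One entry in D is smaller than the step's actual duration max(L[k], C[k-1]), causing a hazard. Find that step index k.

hazard at step 5

step 0: need L[0]=7 = 7; D[0]=7 ok
step 1: need max(L[1]=8,C[0]=5) = 8; D[1]=8 ok
step 2: need max(L[2]=9,C[1]=5) = 9; D[2]=9 ok
step 3: need max(L[3]=9,C[2]=6) = 9; D[3]=9 ok
step 4: need max(L[4]=4,C[3]=8) = 8; D[4]=8 ok
step 5: need max(L[5]=3,C[4]=8) = 8; D[5]=3 SHORT
step 6: need max(L[6]=6,C[5]=8) = 8; D[6]=8 ok
step 7: need C[6]=3 = 3; D[7]=3 ok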